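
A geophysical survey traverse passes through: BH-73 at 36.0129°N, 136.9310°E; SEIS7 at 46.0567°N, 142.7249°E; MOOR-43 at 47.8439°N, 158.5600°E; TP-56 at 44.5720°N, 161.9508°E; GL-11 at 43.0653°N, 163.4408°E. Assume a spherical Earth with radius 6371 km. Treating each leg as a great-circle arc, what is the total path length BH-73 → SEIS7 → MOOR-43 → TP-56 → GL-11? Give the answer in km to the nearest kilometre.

BH-73→SEIS7: c = 0.191041 rad, d = 1217.12 km
SEIS7→MOOR-43: c = 0.190873 rad, d = 1216.05 km
MOOR-43→TP-56: c = 0.070258 rad, d = 447.61 km
TP-56→GL-11: c = 0.032304 rad, d = 205.81 km
Total = 1217.12 + 1216.05 + 447.61 + 205.81 = 3086.59 km

3087 km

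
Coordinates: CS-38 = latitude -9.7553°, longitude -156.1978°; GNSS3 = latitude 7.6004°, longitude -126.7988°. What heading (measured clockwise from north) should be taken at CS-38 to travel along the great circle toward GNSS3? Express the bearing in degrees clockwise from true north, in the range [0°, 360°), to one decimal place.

60.4°

Δλ = 29.3990°
y = sin Δλ · cos φ₂ = 0.486576
x = cos φ₁ sin φ₂ − sin φ₁ cos φ₂ cos Δλ = 0.276674
θ = atan2(y, x) = 60.3768° → 60.3768° (mod 360°)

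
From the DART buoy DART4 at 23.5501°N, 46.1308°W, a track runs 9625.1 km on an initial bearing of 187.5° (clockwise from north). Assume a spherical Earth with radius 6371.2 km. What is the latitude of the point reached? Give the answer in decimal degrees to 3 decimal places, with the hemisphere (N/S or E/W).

62.036°S

δ = d/R = 9625.1/6371.2 = 1.510720 rad
φ₂ = arcsin(sin φ₁ cos δ + cos φ₁ sin δ cos θ)
   = arcsin(0.39955·0.06004 + 0.91671·0.99820·-0.99144) = -62.03568°
λ₂ = λ₁ + atan2(sin θ sin δ cos φ₁, cos δ − sin φ₁ sin φ₂) = -62.26283°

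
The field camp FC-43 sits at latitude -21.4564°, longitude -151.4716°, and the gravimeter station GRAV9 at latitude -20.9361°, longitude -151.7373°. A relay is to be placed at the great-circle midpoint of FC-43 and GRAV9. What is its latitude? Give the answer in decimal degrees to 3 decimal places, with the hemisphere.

21.196°S

Bx = cos φ₂ cos Δλ = 0.933969,  By = cos φ₂ sin Δλ = -0.004331
φₘ = atan2(sin φ₁ + sin φ₂, √((cos φ₁ + Bx)² + By²)) = -21.19630°
λₘ = λ₁ + atan2(By, cos φ₁ + Bx) = -151.60468°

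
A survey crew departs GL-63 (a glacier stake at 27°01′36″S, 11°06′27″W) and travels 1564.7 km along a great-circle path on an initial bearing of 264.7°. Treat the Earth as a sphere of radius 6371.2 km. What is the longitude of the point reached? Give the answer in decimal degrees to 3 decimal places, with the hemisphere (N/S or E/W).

GL-63: φ = -27.02667°, λ = -11.10750°
δ = d/R = 1564.7/6371.2 = 0.245590 rad
φ₂ = arcsin(sin φ₁ cos δ + cos φ₁ sin δ cos θ)
   = arcsin(-0.45441·0.96999 + 0.89080·0.24313·-0.09237) = -27.43717°
λ₂ = λ₁ + atan2(sin θ sin δ cos φ₁, cos δ − sin φ₁ sin φ₂) = -26.93672°

26.937°W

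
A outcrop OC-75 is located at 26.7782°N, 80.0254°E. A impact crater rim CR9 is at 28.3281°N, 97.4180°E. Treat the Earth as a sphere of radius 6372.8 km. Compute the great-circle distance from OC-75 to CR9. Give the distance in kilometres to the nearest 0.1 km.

Δφ = 1.5499°,  Δλ = 17.3926°
a = sin²(Δφ/2) + cos φ₁ cos φ₂ sin²(Δλ/2) = 0.018148
c = 2·arcsin(√a) = 0.270249 rad = 15.4841°
d = R·c = 6372.8 × 0.270249 = 1722.2 km

1722.2 km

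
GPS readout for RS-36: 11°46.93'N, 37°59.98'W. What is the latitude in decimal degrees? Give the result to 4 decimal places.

11.7822°N

11° + 46.93′/60 = 11 + 0.78217 = 11.7822°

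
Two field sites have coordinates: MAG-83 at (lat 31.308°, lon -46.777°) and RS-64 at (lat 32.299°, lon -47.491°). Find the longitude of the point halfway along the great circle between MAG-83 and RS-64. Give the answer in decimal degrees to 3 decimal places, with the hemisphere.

47.132°W

Bx = cos φ₂ cos Δλ = 0.845206,  By = cos φ₂ sin Δλ = -0.010533
φₘ = atan2(sin φ₁ + sin φ₂, √((cos φ₁ + Bx)² + By²)) = 31.80400°
λₘ = λ₁ + atan2(By, cos φ₁ + Bx) = -47.13209°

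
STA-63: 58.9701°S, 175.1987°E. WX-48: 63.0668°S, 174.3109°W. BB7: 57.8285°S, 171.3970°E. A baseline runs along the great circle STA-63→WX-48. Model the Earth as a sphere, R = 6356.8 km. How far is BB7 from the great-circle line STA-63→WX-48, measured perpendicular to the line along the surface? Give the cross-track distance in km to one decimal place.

δ₁₃ = central angle STA-63→BB7 = 0.040064 rad  (haversine)
θ₁₃ = bearing STA-63→BB7 = 298.187°,  θ₁₂ = bearing STA-63→WX-48 = 133.378°
dₓₜ = R·arcsin(sin δ₁₃ · sin(θ₁₃ − θ₁₂)) = 6356.8·arcsin(0.04005·sin(164.809°)) = 66.719 km
|dₓₜ| = 66.719 km

66.7 km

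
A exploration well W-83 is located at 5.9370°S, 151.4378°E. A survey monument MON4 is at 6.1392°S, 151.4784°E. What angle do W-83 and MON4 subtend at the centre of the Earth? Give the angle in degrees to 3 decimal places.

0.206°

Δφ = -0.2022°,  Δλ = 0.0406°
a = sin²(Δφ/2) + cos φ₁ cos φ₂ sin²(Δλ/2) = 0.000003
c = 2·arcsin(√a) = 0.003599 rad = 0.2062°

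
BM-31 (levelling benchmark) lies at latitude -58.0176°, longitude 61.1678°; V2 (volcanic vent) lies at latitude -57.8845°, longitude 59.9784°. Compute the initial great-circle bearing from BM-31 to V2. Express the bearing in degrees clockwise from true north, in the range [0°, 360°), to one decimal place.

Δλ = -1.1894°
y = sin Δλ · cos φ₂ = -0.011035
x = cos φ₁ sin φ₂ − sin φ₁ cos φ₂ cos Δλ = 0.002226
θ = atan2(y, x) = -78.5961° → 281.4039° (mod 360°)

281.4°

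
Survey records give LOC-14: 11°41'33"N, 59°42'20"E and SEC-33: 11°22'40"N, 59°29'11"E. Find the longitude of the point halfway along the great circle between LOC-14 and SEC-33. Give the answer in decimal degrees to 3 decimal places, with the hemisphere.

LOC-14: φ = +11.69250°, λ = +59.70556°
SEC-33: φ = +11.37778°, λ = +59.48639°
Bx = cos φ₂ cos Δλ = 0.980341,  By = cos φ₂ sin Δλ = -0.003750
φₘ = atan2(sin φ₁ + sin φ₂, √((cos φ₁ + Bx)² + By²)) = 11.53516°
λₘ = λ₁ + atan2(By, cos φ₁ + Bx) = 59.59591°

59.596°E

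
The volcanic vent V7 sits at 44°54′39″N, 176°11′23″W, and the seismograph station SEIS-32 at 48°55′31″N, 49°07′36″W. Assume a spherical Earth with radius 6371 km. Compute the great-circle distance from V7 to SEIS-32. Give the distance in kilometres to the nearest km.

8386 km

V7: φ = +44.91083°, λ = -176.18972°
SEIS-32: φ = +48.92528°, λ = -49.12667°
Δφ = 4.0144°,  Δλ = 127.0631°
a = sin²(Δφ/2) + cos φ₁ cos φ₂ sin²(Δλ/2) = 0.374111
c = 2·arcsin(√a) = 1.316279 rad = 75.4172°
d = R·c = 6371 × 1.316279 = 8386.0 km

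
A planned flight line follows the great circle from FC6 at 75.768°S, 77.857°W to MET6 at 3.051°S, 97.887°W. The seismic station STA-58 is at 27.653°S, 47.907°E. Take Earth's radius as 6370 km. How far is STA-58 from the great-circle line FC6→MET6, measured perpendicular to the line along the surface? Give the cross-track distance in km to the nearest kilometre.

2987 km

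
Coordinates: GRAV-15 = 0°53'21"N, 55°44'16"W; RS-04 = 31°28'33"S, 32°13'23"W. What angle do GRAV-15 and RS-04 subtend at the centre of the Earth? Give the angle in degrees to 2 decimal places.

39.30°

GRAV-15: φ = +0.88917°, λ = -55.73778°
RS-04: φ = -31.47583°, λ = -32.22306°
Δφ = -32.3650°,  Δλ = 23.5147°
a = sin²(Δφ/2) + cos φ₁ cos φ₂ sin²(Δλ/2) = 0.113080
c = 2·arcsin(√a) = 0.685915 rad = 39.3000°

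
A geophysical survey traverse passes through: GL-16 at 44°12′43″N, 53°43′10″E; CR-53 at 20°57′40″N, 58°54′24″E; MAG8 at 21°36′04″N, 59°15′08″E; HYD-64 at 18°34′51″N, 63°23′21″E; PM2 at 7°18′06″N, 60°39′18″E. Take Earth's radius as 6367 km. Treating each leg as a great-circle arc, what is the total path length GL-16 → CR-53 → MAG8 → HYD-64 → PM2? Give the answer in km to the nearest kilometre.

4542 km

GL-16: φ = +44.21194°, λ = +53.71944°
CR-53: φ = +20.96111°, λ = +58.90667°
MAG8: φ = +21.60111°, λ = +59.25222°
HYD-64: φ = +18.58083°, λ = +63.38917°
PM2: φ = +7.30167°, λ = +60.65500°
GL-16→CR-53: c = 0.412692 rad, d = 2627.61 km
CR-53→MAG8: c = 0.012504 rad, d = 79.61 km
MAG8→HYD-64: c = 0.085879 rad, d = 546.79 km
HYD-64→PM2: c = 0.202258 rad, d = 1287.78 km
Total = 2627.61 + 79.61 + 546.79 + 1287.78 = 4541.79 km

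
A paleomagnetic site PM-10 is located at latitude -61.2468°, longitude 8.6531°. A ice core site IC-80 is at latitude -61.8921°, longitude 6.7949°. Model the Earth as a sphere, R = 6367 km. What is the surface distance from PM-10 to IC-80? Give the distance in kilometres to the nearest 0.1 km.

121.7 km

Δφ = -0.6453°,  Δλ = -1.8582°
a = sin²(Δφ/2) + cos φ₁ cos φ₂ sin²(Δλ/2) = 0.000091
c = 2·arcsin(√a) = 0.019111 rad = 1.0950°
d = R·c = 6367 × 0.019111 = 121.7 km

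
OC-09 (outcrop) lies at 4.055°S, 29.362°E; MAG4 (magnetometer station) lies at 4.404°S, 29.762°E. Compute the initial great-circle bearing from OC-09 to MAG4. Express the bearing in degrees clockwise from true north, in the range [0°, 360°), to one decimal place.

131.2°

Δλ = 0.4000°
y = sin Δλ · cos φ₂ = 0.006961
x = cos φ₁ sin φ₂ − sin φ₁ cos φ₂ cos Δλ = -0.006093
θ = atan2(y, x) = 131.1967° → 131.1967° (mod 360°)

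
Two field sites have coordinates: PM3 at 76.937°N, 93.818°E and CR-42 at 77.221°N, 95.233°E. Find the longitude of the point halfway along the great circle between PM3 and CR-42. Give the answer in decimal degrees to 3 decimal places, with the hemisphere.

Bx = cos φ₂ cos Δλ = 0.221124,  By = cos φ₂ sin Δλ = 0.005462
φₘ = atan2(sin φ₁ + sin φ₂, √((cos φ₁ + Bx)² + By²)) = 77.07995°
λₘ = λ₁ + atan2(By, cos φ₁ + Bx) = 94.51786°

94.518°E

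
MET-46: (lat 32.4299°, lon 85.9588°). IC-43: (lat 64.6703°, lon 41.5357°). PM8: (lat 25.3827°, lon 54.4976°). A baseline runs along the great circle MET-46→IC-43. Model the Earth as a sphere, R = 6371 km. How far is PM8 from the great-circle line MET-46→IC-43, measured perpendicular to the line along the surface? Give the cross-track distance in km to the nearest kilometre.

δ₁₃ = central angle MET-46→PM8 = 0.494211 rad  (haversine)
θ₁₃ = bearing MET-46→PM8 = 263.772°,  θ₁₂ = bearing MET-46→IC-43 = 333.440°
dₓₜ = R·arcsin(sin δ₁₃ · sin(θ₁₃ − θ₁₂)) = 6371·arcsin(0.47434·sin(-69.668°)) = -2936.611 km
|dₓₜ| = 2936.611 km

2937 km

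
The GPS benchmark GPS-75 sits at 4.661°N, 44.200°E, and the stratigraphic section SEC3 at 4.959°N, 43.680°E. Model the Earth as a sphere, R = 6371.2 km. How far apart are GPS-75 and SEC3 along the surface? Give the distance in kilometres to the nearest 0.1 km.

Δφ = 0.2980°,  Δλ = -0.5200°
a = sin²(Δφ/2) + cos φ₁ cos φ₂ sin²(Δλ/2) = 0.000027
c = 2·arcsin(√a) = 0.010433 rad = 0.5977°
d = R·c = 6371.2 × 0.010433 = 66.5 km

66.5 km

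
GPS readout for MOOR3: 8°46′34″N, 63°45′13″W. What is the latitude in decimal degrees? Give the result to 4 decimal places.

8° + 46′/60 + 34″/3600 = 8 + 0.76667 + 0.00944 = 8.7761°

8.7761°N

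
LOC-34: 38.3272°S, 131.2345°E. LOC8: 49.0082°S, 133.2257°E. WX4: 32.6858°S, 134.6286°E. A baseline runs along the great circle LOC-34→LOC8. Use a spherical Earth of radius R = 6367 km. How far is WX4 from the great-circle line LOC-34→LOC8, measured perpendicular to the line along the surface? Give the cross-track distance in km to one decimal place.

390.7 km

δ₁₃ = central angle LOC-34→WX4 = 0.109613 rad  (haversine)
θ₁₃ = bearing LOC-34→WX4 = 27.097°,  θ₁₂ = bearing LOC-34→LOC8 = 172.999°
dₓₜ = R·arcsin(sin δ₁₃ · sin(θ₁₃ − θ₁₂)) = 6367·arcsin(0.10939·sin(-145.902°)) = -390.718 km
|dₓₜ| = 390.718 km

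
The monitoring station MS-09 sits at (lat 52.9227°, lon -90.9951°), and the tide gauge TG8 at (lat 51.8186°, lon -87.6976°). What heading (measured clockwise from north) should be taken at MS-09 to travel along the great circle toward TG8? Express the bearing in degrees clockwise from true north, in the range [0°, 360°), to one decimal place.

Δλ = 3.2975°
y = sin Δλ · cos φ₂ = 0.035556
x = cos φ₁ sin φ₂ − sin φ₁ cos φ₂ cos Δλ = -0.018452
θ = atan2(y, x) = 117.4276° → 117.4276° (mod 360°)

117.4°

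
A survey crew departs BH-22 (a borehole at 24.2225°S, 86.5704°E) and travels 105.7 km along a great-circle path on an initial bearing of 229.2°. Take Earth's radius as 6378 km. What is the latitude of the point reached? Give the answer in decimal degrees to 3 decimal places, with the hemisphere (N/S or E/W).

24.841°S

δ = d/R = 105.7/6378 = 0.016573 rad
φ₂ = arcsin(sin φ₁ cos δ + cos φ₁ sin δ cos θ)
   = arcsin(-0.41028·0.99986 + 0.91196·0.01657·-0.65342) = -24.84089°
λ₂ = λ₁ + atan2(sin θ sin δ cos φ₁, cos δ − sin φ₁ sin φ₂) = 85.77833°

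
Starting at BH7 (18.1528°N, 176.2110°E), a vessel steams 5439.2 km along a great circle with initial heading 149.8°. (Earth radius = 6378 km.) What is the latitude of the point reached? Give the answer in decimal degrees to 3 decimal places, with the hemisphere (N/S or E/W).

24.428°S

δ = d/R = 5439.2/6378 = 0.852807 rad
φ₂ = arcsin(sin φ₁ cos δ + cos φ₁ sin δ cos θ)
   = arcsin(0.31155·0.65787 + 0.95023·0.75313·-0.86427) = -24.42823°
λ₂ = λ₁ + atan2(sin θ sin δ cos φ₁, cos δ − sin φ₁ sin φ₂) = -159.20119°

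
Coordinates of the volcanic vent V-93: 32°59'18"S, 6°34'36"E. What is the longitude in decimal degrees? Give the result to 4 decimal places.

6° + 34′/60 + 36″/3600 = 6 + 0.56667 + 0.01000 = 6.5767°

6.5767°E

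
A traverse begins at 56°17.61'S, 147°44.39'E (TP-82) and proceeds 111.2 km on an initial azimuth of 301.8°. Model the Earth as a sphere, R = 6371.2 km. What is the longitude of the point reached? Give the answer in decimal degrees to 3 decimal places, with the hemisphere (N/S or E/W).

TP-82: φ = -56.29350°, λ = +147.73983°
δ = d/R = 111.2/6371.2 = 0.017454 rad
φ₂ = arcsin(sin φ₁ cos δ + cos φ₁ sin δ cos θ)
   = arcsin(-0.83189·0.99985 + 0.55494·0.01745·0.52696) = -55.75724°
λ₂ = λ₁ + atan2(sin θ sin δ cos φ₁, cos δ − sin φ₁ sin φ₂) = 146.22933°

146.229°E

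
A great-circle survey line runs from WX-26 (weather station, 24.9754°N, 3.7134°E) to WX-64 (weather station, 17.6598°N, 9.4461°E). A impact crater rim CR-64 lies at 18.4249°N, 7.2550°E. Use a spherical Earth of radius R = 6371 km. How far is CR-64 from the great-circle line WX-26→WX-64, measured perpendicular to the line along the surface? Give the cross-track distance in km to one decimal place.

δ₁₃ = central angle WX-26→CR-64 = 0.127921 rad  (haversine)
θ₁₃ = bearing WX-26→CR-64 = 152.652°,  θ₁₂ = bearing WX-26→WX-64 = 142.784°
dₓₜ = R·arcsin(sin δ₁₃ · sin(θ₁₃ − θ₁₂)) = 6371·arcsin(0.12757·sin(9.868°)) = 139.299 km
|dₓₜ| = 139.299 km

139.3 km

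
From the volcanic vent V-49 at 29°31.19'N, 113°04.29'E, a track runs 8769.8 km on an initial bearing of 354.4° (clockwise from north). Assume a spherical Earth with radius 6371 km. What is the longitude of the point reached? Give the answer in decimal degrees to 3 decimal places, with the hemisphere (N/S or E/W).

V-49: φ = +29.51983°, λ = +113.07150°
δ = d/R = 8769.8/6371 = 1.376519 rad
φ₂ = arcsin(sin φ₁ cos δ + cos φ₁ sin δ cos θ)
   = arcsin(0.49272·0.19306 + 0.87019·0.98119·0.99523) = 70.88517°
λ₂ = λ₁ + atan2(sin θ sin δ cos φ₁, cos δ − sin φ₁ sin φ₂) = -49.92733°

49.927°W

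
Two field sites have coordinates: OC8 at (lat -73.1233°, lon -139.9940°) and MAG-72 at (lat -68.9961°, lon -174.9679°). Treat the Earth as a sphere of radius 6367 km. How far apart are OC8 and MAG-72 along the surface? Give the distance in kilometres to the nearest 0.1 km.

1319.1 km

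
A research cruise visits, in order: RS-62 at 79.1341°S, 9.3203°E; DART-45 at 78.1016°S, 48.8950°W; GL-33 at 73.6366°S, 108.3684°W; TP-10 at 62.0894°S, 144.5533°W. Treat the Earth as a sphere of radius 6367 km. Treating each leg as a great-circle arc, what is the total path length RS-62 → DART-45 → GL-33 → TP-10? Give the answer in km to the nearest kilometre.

4766 km

RS-62→DART-45: c = 0.192948 rad, d = 1228.50 km
DART-45→GL-33: c = 0.252130 rad, d = 1605.31 km
GL-33→TP-10: c = 0.303409 rad, d = 1931.81 km
Total = 1228.50 + 1605.31 + 1931.81 = 4765.62 km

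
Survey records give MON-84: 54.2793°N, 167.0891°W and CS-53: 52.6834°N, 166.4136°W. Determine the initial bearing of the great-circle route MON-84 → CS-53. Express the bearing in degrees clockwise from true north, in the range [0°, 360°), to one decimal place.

165.6°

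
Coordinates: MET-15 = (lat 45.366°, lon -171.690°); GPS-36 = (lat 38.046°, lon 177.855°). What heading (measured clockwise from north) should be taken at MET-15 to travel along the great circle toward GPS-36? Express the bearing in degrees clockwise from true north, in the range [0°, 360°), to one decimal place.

Δλ = -10.4550°
y = sin Δλ · cos φ₂ = -0.142905
x = cos φ₁ sin φ₂ − sin φ₁ cos φ₂ cos Δλ = -0.118107
θ = atan2(y, x) = -129.5727° → 230.4273° (mod 360°)

230.4°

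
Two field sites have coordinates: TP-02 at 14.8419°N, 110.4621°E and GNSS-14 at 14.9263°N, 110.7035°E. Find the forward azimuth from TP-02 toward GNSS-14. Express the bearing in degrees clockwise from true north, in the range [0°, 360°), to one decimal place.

70.1°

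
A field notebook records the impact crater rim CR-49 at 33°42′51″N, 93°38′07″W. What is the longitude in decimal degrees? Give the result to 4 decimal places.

93.6353°W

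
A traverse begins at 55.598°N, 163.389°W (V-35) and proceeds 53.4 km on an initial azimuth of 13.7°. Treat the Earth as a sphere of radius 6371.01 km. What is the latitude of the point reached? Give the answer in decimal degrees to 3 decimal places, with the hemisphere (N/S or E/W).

56.064°N

δ = d/R = 53.4/6371.01 = 0.008382 rad
φ₂ = arcsin(sin φ₁ cos δ + cos φ₁ sin δ cos θ)
   = arcsin(0.82509·0.99996 + 0.56500·0.00838·0.97155) = 56.06441°
λ₂ = λ₁ + atan2(sin θ sin δ cos φ₁, cos δ − sin φ₁ sin φ₂) = -163.18526°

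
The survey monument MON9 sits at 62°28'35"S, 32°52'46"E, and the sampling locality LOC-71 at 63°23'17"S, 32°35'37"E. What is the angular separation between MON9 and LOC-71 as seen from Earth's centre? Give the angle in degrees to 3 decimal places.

0.921°

MON9: φ = -62.47639°, λ = +32.87944°
LOC-71: φ = -63.38806°, λ = +32.59361°
Δφ = -0.9117°,  Δλ = -0.2858°
a = sin²(Δφ/2) + cos φ₁ cos φ₂ sin²(Δλ/2) = 0.000065
c = 2·arcsin(√a) = 0.016073 rad = 0.9209°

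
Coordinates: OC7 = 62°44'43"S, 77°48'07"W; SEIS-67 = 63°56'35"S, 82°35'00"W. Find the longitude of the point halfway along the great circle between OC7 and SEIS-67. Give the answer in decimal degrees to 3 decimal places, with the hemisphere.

OC7: φ = -62.74528°, λ = -77.80194°
SEIS-67: φ = -63.94306°, λ = -82.58333°
Bx = cos φ₂ cos Δλ = 0.437736,  By = cos φ₂ sin Δλ = -0.036614
φₘ = atan2(sin φ₁ + sin φ₂, √((cos φ₁ + Bx)² + By²)) = -63.36416°
λₘ = λ₁ + atan2(By, cos φ₁ + Bx) = -80.14283°

80.143°W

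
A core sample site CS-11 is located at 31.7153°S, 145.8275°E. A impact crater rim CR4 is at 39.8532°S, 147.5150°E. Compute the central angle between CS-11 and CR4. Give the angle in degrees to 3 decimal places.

8.252°

Δφ = -8.1379°,  Δλ = 1.6875°
a = sin²(Δφ/2) + cos φ₁ cos φ₂ sin²(Δλ/2) = 0.005176
c = 2·arcsin(√a) = 0.144020 rad = 8.2517°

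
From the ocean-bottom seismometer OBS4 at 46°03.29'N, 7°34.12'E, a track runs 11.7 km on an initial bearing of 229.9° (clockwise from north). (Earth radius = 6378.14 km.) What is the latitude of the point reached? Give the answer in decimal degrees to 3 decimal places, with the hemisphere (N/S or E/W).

OBS4: φ = +46.05483°, λ = +7.56867°
δ = d/R = 11.7/6378.14 = 0.001834 rad
φ₂ = arcsin(sin φ₁ cos δ + cos φ₁ sin δ cos θ)
   = arcsin(0.72000·1.00000 + 0.69397·0.00183·-0.64412) = 45.98708°
λ₂ = λ₁ + atan2(sin θ sin δ cos φ₁, cos δ − sin φ₁ sin φ₂) = 7.45296°

45.987°N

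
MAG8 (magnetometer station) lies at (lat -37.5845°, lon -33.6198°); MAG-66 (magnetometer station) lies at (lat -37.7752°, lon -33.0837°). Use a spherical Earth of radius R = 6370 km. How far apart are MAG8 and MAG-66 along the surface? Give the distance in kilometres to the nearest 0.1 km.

51.7 km

Δφ = -0.1907°,  Δλ = 0.5361°
a = sin²(Δφ/2) + cos φ₁ cos φ₂ sin²(Δλ/2) = 0.000016
c = 2·arcsin(√a) = 0.008119 rad = 0.4652°
d = R·c = 6370 × 0.008119 = 51.7 km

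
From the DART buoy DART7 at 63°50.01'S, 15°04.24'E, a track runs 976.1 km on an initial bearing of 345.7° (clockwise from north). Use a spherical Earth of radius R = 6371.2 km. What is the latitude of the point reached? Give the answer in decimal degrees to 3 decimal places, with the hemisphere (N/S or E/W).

DART7: φ = -63.83350°, λ = +15.07067°
δ = d/R = 976.1/6371.2 = 0.153205 rad
φ₂ = arcsin(sin φ₁ cos δ + cos φ₁ sin δ cos θ)
   = arcsin(-0.89752·0.98829 + 0.44098·0.15261·0.96902) = -55.26462°
λ₂ = λ₁ + atan2(sin θ sin δ cos φ₁, cos δ − sin φ₁ sin φ₂) = 11.27756°

55.265°S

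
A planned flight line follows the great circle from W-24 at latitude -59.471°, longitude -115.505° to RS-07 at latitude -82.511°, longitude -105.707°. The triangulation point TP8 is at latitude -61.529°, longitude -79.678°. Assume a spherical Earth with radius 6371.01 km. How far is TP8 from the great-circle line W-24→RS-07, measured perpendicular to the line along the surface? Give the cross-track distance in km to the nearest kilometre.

1756 km

δ₁₃ = central angle W-24→TP8 = 0.306035 rad  (haversine)
θ₁₃ = bearing W-24→TP8 = 112.153°,  θ₁₂ = bearing W-24→RS-07 = 176.770°
dₓₜ = R·arcsin(sin δ₁₃ · sin(θ₁₃ − θ₁₂)) = 6371.01·arcsin(0.30128·sin(-64.617°)) = -1756.318 km
|dₓₜ| = 1756.318 km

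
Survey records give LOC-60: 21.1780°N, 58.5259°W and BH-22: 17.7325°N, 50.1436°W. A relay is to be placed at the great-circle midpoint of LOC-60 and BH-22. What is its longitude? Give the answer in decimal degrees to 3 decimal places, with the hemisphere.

54.290°W

Bx = cos φ₂ cos Δλ = 0.942314,  By = cos φ₂ sin Δλ = 0.138851
φₘ = atan2(sin φ₁ + sin φ₂, √((cos φ₁ + Bx)² + By²)) = 19.50348°
λₘ = λ₁ + atan2(By, cos φ₁ + Bx) = -54.29014°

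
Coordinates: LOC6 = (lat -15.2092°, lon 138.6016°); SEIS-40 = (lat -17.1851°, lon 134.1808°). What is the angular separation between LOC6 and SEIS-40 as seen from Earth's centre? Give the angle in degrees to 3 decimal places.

4.682°

Δφ = -1.9759°,  Δλ = -4.4208°
a = sin²(Δφ/2) + cos φ₁ cos φ₂ sin²(Δλ/2) = 0.001669
c = 2·arcsin(√a) = 0.081722 rad = 4.6823°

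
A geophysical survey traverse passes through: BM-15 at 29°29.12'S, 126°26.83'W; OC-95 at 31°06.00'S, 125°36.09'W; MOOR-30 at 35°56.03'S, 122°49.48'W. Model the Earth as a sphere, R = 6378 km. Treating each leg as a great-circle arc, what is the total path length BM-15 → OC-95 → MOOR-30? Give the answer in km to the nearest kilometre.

794 km

BM-15: φ = -29.48533°, λ = -126.44717°
OC-95: φ = -31.10000°, λ = -125.60150°
MOOR-30: φ = -35.93383°, λ = -122.82467°
BM-15→OC-95: c = 0.030929 rad, d = 197.26 km
OC-95→MOOR-30: c = 0.093531 rad, d = 596.54 km
Total = 197.26 + 596.54 = 793.80 km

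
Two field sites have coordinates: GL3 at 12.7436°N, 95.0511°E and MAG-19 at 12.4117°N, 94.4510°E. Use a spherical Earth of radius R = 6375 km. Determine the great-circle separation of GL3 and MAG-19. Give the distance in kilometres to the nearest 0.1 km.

74.9 km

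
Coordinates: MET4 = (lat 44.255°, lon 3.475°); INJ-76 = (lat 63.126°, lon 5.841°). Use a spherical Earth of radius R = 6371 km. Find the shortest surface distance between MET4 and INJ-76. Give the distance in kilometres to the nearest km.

Δφ = 18.8710°,  Δλ = 2.3660°
a = sin²(Δφ/2) + cos φ₁ cos φ₂ sin²(Δλ/2) = 0.027013
c = 2·arcsin(√a) = 0.330213 rad = 18.9198°
d = R·c = 6371 × 0.330213 = 2103.8 km

2104 km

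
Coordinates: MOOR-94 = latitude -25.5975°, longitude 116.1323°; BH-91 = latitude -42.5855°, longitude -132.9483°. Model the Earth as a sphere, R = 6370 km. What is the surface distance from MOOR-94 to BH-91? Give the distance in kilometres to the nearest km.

Δφ = -16.9880°,  Δλ = 110.9194°
a = sin²(Δφ/2) + cos φ₁ cos φ₂ sin²(Δλ/2) = 0.472362
c = 2·arcsin(√a) = 1.515493 rad = 86.8313°
d = R·c = 6370 × 1.515493 = 9653.7 km

9654 km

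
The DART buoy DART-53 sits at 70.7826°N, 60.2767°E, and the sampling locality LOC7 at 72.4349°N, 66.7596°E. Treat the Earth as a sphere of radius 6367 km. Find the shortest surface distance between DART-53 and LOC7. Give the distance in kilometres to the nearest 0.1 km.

291.9 km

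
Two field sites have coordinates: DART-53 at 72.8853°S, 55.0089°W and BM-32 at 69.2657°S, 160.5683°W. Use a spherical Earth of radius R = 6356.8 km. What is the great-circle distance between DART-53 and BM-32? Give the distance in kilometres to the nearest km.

Δφ = 3.6196°,  Δλ = -105.5594°
a = sin²(Δφ/2) + cos φ₁ cos φ₂ sin²(Δλ/2) = 0.067065
c = 2·arcsin(√a) = 0.523908 rad = 30.0177°
d = R·c = 6356.8 × 0.523908 = 3330.4 km

3330 km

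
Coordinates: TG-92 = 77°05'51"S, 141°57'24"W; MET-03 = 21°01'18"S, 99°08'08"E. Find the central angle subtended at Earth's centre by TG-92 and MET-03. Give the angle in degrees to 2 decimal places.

TG-92: φ = -77.09750°, λ = -141.95667°
MET-03: φ = -21.02167°, λ = +99.13556°
Δφ = 56.0758°,  Δλ = -118.9078°
a = sin²(Δφ/2) + cos φ₁ cos φ₂ sin²(Δλ/2) = 0.375546
c = 2·arcsin(√a) = 1.319244 rad = 75.5871°

75.59°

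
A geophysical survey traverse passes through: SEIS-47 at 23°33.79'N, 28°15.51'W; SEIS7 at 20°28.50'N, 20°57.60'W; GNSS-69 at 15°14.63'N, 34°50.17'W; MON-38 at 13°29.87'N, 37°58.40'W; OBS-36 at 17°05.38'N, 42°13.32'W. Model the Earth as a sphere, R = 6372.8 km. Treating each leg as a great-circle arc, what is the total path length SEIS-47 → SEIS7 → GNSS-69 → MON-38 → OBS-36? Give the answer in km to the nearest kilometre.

3402 km

SEIS-47: φ = +23.56317°, λ = -28.25850°
SEIS7: φ = +20.47500°, λ = -20.96000°
GNSS-69: φ = +15.24383°, λ = -34.83617°
MON-38: φ = +13.49783°, λ = -37.97333°
OBS-36: φ = +17.08967°, λ = -42.22200°
SEIS-47→SEIS7: c = 0.129780 rad, d = 827.06 km
SEIS7→GNSS-69: c = 0.247790 rad, d = 1579.11 km
GNSS-69→MON-38: c = 0.061169 rad, d = 389.82 km
MON-38→OBS-36: c = 0.095099 rad, d = 606.05 km
Total = 827.06 + 1579.11 + 389.82 + 606.05 = 3402.04 km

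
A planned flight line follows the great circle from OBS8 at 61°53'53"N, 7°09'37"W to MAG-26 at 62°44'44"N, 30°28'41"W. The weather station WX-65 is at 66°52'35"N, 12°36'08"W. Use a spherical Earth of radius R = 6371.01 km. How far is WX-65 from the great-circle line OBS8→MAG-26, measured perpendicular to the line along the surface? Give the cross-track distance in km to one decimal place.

484.2 km

OBS8: φ = +61.89806°, λ = -7.16028°
MAG-26: φ = +62.74556°, λ = -30.47806°
WX-65: φ = +66.87639°, λ = -12.60222°
δ₁₃ = central angle OBS8→WX-65 = 0.096018 rad  (haversine)
θ₁₃ = bearing OBS8→WX-65 = 337.140°,  θ₁₂ = bearing OBS8→MAG-26 = 284.768°
dₓₜ = R·arcsin(sin δ₁₃ · sin(θ₁₃ − θ₁₂)) = 6371.01·arcsin(0.09587·sin(52.372°)) = 484.207 km
|dₓₜ| = 484.207 km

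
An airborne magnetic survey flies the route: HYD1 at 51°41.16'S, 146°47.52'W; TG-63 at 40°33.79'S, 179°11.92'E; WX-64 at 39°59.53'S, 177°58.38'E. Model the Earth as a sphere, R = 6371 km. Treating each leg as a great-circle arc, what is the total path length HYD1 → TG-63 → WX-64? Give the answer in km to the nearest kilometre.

2986 km

HYD1: φ = -51.68600°, λ = -146.79200°
TG-63: φ = -40.56317°, λ = +179.19867°
WX-64: φ = -39.99217°, λ = +177.97300°
HYD1→TG-63: c = 0.449528 rad, d = 2863.94 km
TG-63→WX-64: c = 0.019122 rad, d = 121.83 km
Total = 2863.94 + 121.83 = 2985.77 km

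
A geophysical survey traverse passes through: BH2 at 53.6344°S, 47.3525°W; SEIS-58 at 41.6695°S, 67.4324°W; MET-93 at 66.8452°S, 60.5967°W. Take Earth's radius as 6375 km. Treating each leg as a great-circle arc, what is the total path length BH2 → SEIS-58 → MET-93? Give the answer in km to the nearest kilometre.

4829 km

BH2→SEIS-58: c = 0.313202 rad, d = 1996.66 km
SEIS-58→MET-93: c = 0.444282 rad, d = 2832.30 km
Total = 1996.66 + 2832.30 = 4828.96 km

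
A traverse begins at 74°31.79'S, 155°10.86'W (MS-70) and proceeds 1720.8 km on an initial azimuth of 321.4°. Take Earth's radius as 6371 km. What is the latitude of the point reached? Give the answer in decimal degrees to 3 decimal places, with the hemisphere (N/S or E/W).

MS-70: φ = -74.52983°, λ = -155.18100°
δ = d/R = 1720.8/6371 = 0.270099 rad
φ₂ = arcsin(sin φ₁ cos δ + cos φ₁ sin δ cos θ)
   = arcsin(-0.96377·0.96374 + 0.26674·0.26683·0.78152) = -60.83322°
λ₂ = λ₁ + atan2(sin θ sin δ cos φ₁, cos δ − sin φ₁ sin φ₂) = -175.15386°

60.833°S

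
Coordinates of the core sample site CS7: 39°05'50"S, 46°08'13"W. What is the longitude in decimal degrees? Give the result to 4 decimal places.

46° + 8′/60 + 13″/3600 = 46 + 0.13333 + 0.00361 = 46.1369°

46.1369°W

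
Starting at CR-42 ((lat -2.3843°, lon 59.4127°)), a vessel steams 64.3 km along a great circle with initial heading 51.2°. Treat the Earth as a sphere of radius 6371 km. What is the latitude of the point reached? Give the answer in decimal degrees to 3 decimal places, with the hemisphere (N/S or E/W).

2.022°S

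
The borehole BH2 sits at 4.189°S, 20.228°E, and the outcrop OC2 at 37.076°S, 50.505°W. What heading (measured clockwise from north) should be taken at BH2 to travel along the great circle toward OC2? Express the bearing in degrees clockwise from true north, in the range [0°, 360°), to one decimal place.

232.3°

Δλ = -70.7330°
y = sin Δλ · cos φ₂ = -0.753151
x = cos φ₁ sin φ₂ − sin φ₁ cos φ₂ cos Δλ = -0.582033
θ = atan2(y, x) = -127.6968° → 232.3032° (mod 360°)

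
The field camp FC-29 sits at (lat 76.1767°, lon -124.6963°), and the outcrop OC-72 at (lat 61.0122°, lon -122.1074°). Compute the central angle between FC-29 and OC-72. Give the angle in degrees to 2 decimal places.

15.19°

Δφ = -15.1645°,  Δλ = 2.5889°
a = sin²(Δφ/2) + cos φ₁ cos φ₂ sin²(Δλ/2) = 0.017470
c = 2·arcsin(√a) = 0.265122 rad = 15.1904°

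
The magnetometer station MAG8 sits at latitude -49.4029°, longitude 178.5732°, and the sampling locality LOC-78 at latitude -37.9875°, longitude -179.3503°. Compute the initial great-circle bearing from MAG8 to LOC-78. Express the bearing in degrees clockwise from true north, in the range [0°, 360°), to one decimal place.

8.2°

Δλ = 2.0765°
y = sin Δλ · cos φ₂ = 0.028558
x = cos φ₁ sin φ₂ − sin φ₁ cos φ₂ cos Δλ = 0.197528
θ = atan2(y, x) = 8.2265° → 8.2265° (mod 360°)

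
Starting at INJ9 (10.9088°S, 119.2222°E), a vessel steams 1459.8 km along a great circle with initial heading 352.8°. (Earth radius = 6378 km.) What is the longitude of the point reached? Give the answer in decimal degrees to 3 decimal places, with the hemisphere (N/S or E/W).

117.592°E

δ = d/R = 1459.8/6378 = 0.228881 rad
φ₂ = arcsin(sin φ₁ cos δ + cos φ₁ sin δ cos θ)
   = arcsin(-0.18925·0.97392 + 0.98193·0.22689·0.99211) = 2.10436°
λ₂ = λ₁ + atan2(sin θ sin δ cos φ₁, cos δ − sin φ₁ sin φ₂) = 117.59159°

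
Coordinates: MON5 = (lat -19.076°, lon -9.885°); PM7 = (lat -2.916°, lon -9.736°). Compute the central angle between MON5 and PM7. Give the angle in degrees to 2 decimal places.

Δφ = 16.1600°,  Δλ = 0.1490°
a = sin²(Δφ/2) + cos φ₁ cos φ₂ sin²(Δλ/2) = 0.019757
c = 2·arcsin(√a) = 0.282057 rad = 16.1607°

16.16°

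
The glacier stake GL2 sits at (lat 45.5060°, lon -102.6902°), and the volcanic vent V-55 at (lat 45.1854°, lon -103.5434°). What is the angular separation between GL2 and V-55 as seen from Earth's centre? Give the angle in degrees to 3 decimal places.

Δφ = -0.3206°,  Δλ = -0.8532°
a = sin²(Δφ/2) + cos φ₁ cos φ₂ sin²(Δλ/2) = 0.000035
c = 2·arcsin(√a) = 0.011868 rad = 0.6800°

0.680°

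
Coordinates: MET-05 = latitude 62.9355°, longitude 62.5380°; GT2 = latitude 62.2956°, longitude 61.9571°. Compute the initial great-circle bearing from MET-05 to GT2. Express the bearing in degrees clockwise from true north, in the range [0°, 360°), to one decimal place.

Δλ = -0.5809°
y = sin Δλ · cos φ₂ = -0.004713
x = cos φ₁ sin φ₂ − sin φ₁ cos φ₂ cos Δλ = -0.011147
θ = atan2(y, x) = -157.0788° → 202.9212° (mod 360°)

202.9°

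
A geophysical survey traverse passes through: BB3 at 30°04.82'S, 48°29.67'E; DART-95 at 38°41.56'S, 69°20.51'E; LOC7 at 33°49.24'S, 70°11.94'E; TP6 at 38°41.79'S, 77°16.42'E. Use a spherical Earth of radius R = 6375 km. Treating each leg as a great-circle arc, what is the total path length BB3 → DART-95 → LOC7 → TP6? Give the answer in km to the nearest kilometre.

BB3: φ = -30.08033°, λ = +48.49450°
DART-95: φ = -38.69267°, λ = +69.34183°
LOC7: φ = -33.82067°, λ = +70.19900°
TP6: φ = -38.69650°, λ = +77.27367°
BB3→DART-95: c = 0.334704 rad, d = 2133.74 km
DART-95→LOC7: c = 0.085883 rad, d = 547.50 km
LOC7→TP6: c = 0.130901 rad, d = 834.50 km
Total = 2133.74 + 547.50 + 834.50 = 3515.74 km

3516 km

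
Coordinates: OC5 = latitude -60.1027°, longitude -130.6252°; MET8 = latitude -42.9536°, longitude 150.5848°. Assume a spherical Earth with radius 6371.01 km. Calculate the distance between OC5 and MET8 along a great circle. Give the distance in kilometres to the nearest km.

5401 km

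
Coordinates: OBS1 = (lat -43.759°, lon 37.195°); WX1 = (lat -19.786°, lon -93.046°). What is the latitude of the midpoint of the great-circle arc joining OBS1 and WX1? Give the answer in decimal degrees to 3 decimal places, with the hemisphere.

Bx = cos φ₂ cos Δλ = -0.607866,  By = cos φ₂ sin Δλ = -0.718269
φₘ = atan2(sin φ₁ + sin φ₂, √((cos φ₁ + Bx)² + By²)) = -54.77620°
λₘ = λ₁ + atan2(By, cos φ₁ + Bx) = -43.75626°

54.776°S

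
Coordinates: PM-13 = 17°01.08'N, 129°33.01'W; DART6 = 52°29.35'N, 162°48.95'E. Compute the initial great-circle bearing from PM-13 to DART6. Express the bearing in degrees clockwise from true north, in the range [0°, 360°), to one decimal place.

320.8°

PM-13: φ = +17.01800°, λ = -129.55017°
DART6: φ = +52.48917°, λ = +162.81583°
Δλ = -67.6340°
y = sin Δλ · cos φ₂ = -0.563104
x = cos φ₁ sin φ₂ − sin φ₁ cos φ₂ cos Δλ = 0.690691
θ = atan2(y, x) = -39.1895° → 320.8105° (mod 360°)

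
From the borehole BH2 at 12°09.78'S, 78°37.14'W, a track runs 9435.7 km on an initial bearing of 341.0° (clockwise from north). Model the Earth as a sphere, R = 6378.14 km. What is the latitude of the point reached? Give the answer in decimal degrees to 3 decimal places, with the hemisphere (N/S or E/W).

BH2: φ = -12.16300°, λ = -78.61900°
δ = d/R = 9435.7/6378.14 = 1.479381 rad
φ₂ = arcsin(sin φ₁ cos δ + cos φ₁ sin δ cos θ)
   = arcsin(-0.21069·0.09129 + 0.97755·0.99582·0.94552) = 64.31633°
λ₂ = λ₁ + atan2(sin θ sin δ cos φ₁, cos δ − sin φ₁ sin φ₂) = -127.04119°

64.316°N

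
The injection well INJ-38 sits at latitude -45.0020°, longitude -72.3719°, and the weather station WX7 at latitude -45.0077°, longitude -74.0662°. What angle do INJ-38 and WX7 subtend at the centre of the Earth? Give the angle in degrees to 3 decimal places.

Δφ = -0.0057°,  Δλ = -1.6943°
a = sin²(Δφ/2) + cos φ₁ cos φ₂ sin²(Δλ/2) = 0.000109
c = 2·arcsin(√a) = 0.020908 rad = 1.1979°

1.198°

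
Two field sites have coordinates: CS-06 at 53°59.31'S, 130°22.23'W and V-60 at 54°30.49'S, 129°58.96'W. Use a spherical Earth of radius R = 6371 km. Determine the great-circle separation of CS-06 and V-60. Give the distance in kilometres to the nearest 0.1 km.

CS-06: φ = -53.98850°, λ = -130.37050°
V-60: φ = -54.50817°, λ = -129.98267°
Δφ = -0.5197°,  Δλ = 0.3878°
a = sin²(Δφ/2) + cos φ₁ cos φ₂ sin²(Δλ/2) = 0.000024
c = 2·arcsin(√a) = 0.009895 rad = 0.5669°
d = R·c = 6371 × 0.009895 = 63.0 km

63.0 km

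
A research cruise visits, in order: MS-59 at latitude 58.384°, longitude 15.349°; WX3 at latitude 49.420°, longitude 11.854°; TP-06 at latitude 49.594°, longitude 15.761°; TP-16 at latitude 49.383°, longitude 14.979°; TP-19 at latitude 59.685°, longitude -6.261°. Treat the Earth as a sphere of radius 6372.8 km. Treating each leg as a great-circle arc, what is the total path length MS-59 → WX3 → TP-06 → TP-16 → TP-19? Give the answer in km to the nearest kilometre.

MS-59→WX3: c = 0.160471 rad, d = 1022.65 km
WX3→TP-06: c = 0.044379 rad, d = 282.82 km
TP-06→TP-16: c = 0.009600 rad, d = 61.18 km
TP-16→TP-19: c = 0.278177 rad, d = 1772.76 km
Total = 1022.65 + 282.82 + 61.18 + 1772.76 = 3139.41 km

3139 km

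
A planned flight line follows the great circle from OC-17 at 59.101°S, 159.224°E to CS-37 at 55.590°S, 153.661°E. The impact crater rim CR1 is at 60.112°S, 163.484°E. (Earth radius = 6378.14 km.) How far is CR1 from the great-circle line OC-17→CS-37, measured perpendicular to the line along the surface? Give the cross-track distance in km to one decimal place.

δ₁₃ = central angle OC-17→CR1 = 0.041540 rad  (haversine)
θ₁₃ = bearing OC-17→CR1 = 116.957°,  θ₁₂ = bearing OC-17→CS-37 = 317.102°
dₓₜ = R·arcsin(sin δ₁₃ · sin(θ₁₃ − θ₁₂)) = 6378.14·arcsin(0.04153·sin(-200.144°)) = 91.221 km
|dₓₜ| = 91.221 km

91.2 km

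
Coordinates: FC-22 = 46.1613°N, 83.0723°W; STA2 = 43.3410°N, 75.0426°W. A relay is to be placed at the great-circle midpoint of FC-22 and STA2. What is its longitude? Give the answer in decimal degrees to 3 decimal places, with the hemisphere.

Bx = cos φ₂ cos Δλ = 0.720151,  By = cos φ₂ sin Δλ = 0.101591
φₘ = atan2(sin φ₁ + sin φ₂, √((cos φ₁ + Bx)² + By²)) = 44.82150°
λₘ = λ₁ + atan2(By, cos φ₁ + Bx) = -78.95931°

78.959°W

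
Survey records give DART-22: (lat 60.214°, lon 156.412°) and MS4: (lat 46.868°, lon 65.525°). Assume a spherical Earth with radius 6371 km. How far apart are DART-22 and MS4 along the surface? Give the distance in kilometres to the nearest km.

Δφ = -13.3460°,  Δλ = -90.8870°
a = sin²(Δφ/2) + cos φ₁ cos φ₂ sin²(Δλ/2) = 0.185945
c = 2·arcsin(√a) = 0.891675 rad = 51.0892°
d = R·c = 6371 × 0.891675 = 5680.9 km

5681 km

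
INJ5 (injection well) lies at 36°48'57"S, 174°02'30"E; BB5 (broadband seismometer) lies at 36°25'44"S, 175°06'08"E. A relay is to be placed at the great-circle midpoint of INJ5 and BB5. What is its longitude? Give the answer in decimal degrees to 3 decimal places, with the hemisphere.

INJ5: φ = -36.81583°, λ = +174.04167°
BB5: φ = -36.42889°, λ = +175.10222°
Bx = cos φ₂ cos Δλ = 0.804457,  By = cos φ₂ sin Δλ = 0.014892
φₘ = atan2(sin φ₁ + sin φ₂, √((cos φ₁ + Bx)² + By²)) = -36.62354°
λₘ = λ₁ + atan2(By, cos φ₁ + Bx) = 174.57328°

174.573°E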